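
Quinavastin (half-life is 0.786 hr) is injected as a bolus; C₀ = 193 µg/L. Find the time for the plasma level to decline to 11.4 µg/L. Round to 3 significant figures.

k = ln 2 / 0.786 = 0.8819 hr⁻¹
C(t) = C₀ e^(−kt)  ⇒  t = ln(C₀/C) / k
t = ln(193/11.4) / 0.8819 = 2.829 / 0.8819 ≈ 3.21 hours

3.21 hours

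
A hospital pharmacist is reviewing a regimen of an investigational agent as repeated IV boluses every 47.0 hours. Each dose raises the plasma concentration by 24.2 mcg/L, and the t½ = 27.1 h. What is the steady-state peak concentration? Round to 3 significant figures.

34.6 mcg/L

k = ln 2 / 27.1 = 0.02558 h⁻¹
Fraction remaining after one interval: e^(−kτ) = e^(−0.02558 × 47.0) = 0.3006
R = 1 / (1 − 0.3006) = 1.430
Css,max = 24.2 × 1.430 ≈ 34.6 mcg/L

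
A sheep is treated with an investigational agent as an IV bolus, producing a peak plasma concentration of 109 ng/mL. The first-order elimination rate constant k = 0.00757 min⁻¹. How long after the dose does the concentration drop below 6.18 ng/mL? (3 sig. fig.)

C(t) = C₀ e^(−kt)  ⇒  t = ln(C₀/C) / k
t = ln(109/6.18) / 0.007570 = 2.870 / 0.007570 ≈ 379 minutes

379 minutes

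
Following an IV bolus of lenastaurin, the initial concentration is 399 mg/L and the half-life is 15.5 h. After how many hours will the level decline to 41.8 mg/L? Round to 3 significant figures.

50.4 hours

k = ln 2 / 15.5 = 0.04472 h⁻¹
C(t) = C₀ e^(−kt)  ⇒  t = ln(C₀/C) / k
t = ln(399/41.8) / 0.04472 = 2.256 / 0.04472 ≈ 50.4 hours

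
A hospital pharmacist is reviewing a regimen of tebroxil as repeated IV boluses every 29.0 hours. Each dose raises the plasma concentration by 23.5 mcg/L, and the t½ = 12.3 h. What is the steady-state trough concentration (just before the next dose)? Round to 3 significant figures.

k = ln 2 / 12.3 = 0.05635 h⁻¹
Fraction remaining after one interval: e^(−kτ) = e^(−0.05635 × 29.0) = 0.1951
R = 1 / (1 − 0.1951) = 1.242
Css,max = 23.5 × 1.242 = 29.20 mcg/L
Css,min = Css,max × e^(−kτ) = 29.20 × 0.1951 ≈ 5.70 mcg/L

5.70 mcg/L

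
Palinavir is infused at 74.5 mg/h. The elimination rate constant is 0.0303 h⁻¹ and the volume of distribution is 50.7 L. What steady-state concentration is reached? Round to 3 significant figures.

CL = k · V = 0.0303 × 50.7 = 1.536 L/h
Css = rate / CL = 74.5 / 1.536 ≈ 48.5 mg/L

48.5 mg/L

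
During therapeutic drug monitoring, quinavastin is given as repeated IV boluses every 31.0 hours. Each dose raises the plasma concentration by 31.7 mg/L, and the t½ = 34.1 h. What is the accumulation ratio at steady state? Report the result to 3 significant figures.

k = ln 2 / 34.1 = 0.02033 h⁻¹
Fraction remaining after one interval: e^(−kτ) = e^(−0.02033 × 31.0) = 0.5325
R = 1 / (1 − 0.5325) = 1 / 0.4675 ≈ 2.14

2.14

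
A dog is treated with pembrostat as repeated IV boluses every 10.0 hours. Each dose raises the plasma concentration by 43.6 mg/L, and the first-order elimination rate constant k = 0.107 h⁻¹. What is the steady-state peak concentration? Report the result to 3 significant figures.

66.4 mg/L

Fraction remaining after one interval: e^(−kτ) = e^(−0.1070 × 10.0) = 0.3430
R = 1 / (1 − 0.3430) = 1.522
Css,max = 43.6 × 1.522 ≈ 66.4 mg/L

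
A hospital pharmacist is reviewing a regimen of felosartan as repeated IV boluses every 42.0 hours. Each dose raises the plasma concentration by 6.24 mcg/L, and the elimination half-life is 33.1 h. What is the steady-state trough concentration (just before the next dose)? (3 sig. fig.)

k = ln 2 / 33.1 = 0.02094 h⁻¹
Fraction remaining after one interval: e^(−kτ) = e^(−0.02094 × 42.0) = 0.4150
R = 1 / (1 − 0.4150) = 1.709
Css,max = 6.24 × 1.709 = 10.67 mcg/L
Css,min = Css,max × e^(−kτ) = 10.67 × 0.4150 ≈ 4.43 mcg/L

4.43 mcg/L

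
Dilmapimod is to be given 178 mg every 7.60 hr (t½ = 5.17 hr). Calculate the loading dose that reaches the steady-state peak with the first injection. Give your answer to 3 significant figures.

279 mg

k = ln 2 / 5.17 = 0.1341 hr⁻¹
Accumulation ratio R = 1 / (1 − e^(−kτ)) = 1 / (1 − e^(−0.1341×7.60)) = 1 / (1 − 0.3610) = 1.565
Loading dose = maintenance dose × R = 178 × 1.565 ≈ 279 mg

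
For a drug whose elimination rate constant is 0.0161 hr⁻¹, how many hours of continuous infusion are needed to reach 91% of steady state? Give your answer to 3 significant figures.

f = 1 − e^(−kt)  ⇒  t = −ln(1 − f) / k
t = −ln(1 − 0.91) / 0.01610 = 2.408 / 0.01610 ≈ 150 hours

150 hours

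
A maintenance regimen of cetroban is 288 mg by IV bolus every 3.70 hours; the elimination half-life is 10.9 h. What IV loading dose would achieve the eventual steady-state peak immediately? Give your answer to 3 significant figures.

k = ln 2 / 10.9 = 0.06359 h⁻¹
Accumulation ratio R = 1 / (1 − e^(−kτ)) = 1 / (1 − e^(−0.06359×3.70)) = 1 / (1 − 0.7903) = 4.770
Loading dose = maintenance dose × R = 288 × 4.770 ≈ 1370 mg

1370 mg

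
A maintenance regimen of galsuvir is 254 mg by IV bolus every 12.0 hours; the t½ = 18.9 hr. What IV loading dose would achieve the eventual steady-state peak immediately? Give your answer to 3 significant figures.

k = ln 2 / 18.9 = 0.03667 hr⁻¹
Accumulation ratio R = 1 / (1 − e^(−kτ)) = 1 / (1 − e^(−0.03667×12.0)) = 1 / (1 − 0.6440) = 2.809
Loading dose = maintenance dose × R = 254 × 2.809 ≈ 713 mg

713 mg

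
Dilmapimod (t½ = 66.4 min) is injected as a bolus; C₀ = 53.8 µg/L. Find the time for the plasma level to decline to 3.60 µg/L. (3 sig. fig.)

259 minutes

k = ln 2 / 66.4 = 0.01044 min⁻¹
C(t) = C₀ e^(−kt)  ⇒  t = ln(C₀/C) / k
t = ln(53.8/3.60) / 0.01044 = 2.704 / 0.01044 ≈ 259 minutes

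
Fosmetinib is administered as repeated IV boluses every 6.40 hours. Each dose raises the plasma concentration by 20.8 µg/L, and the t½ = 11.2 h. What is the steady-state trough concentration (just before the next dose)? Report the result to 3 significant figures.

k = ln 2 / 11.2 = 0.06189 h⁻¹
Fraction remaining after one interval: e^(−kτ) = e^(−0.06189 × 6.40) = 0.6730
R = 1 / (1 − 0.6730) = 3.058
Css,max = 20.8 × 3.058 = 63.60 µg/L
Css,min = Css,max × e^(−kτ) = 63.60 × 0.6730 ≈ 42.8 µg/L

42.8 µg/L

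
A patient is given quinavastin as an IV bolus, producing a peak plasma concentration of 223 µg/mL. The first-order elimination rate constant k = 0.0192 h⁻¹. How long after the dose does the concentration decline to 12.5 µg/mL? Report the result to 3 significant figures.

150 hours

C(t) = C₀ e^(−kt)  ⇒  t = ln(C₀/C) / k
t = ln(223/12.5) / 0.01920 = 2.881 / 0.01920 ≈ 150 hours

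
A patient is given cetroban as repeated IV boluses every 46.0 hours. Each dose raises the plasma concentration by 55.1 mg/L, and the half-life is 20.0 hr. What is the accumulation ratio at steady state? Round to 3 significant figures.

k = ln 2 / 20.0 = 0.03466 hr⁻¹
Fraction remaining after one interval: e^(−kτ) = e^(−0.03466 × 46.0) = 0.2031
R = 1 / (1 − 0.2031) = 1 / 0.7969 ≈ 1.25

1.25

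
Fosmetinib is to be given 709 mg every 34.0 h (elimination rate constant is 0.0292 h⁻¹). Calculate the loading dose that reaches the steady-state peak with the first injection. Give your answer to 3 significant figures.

Accumulation ratio R = 1 / (1 − e^(−kτ)) = 1 / (1 − e^(−0.02920×34.0)) = 1 / (1 − 0.3705) = 1.589
Loading dose = maintenance dose × R = 709 × 1.589 ≈ 1130 mg

1130 mg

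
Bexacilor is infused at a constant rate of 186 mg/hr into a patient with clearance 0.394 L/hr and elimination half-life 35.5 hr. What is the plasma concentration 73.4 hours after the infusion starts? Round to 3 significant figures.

Css = rate / CL = 186 / 0.394 = 472.1 µg/mL
k = ln 2 / 35.5 = 0.01953 hr⁻¹
C(t) = Css (1 − e^(−kt)) = 472.1 × (1 − e^(−1.433)) = 472.1 × 0.7614 ≈ 359 µg/mL

359 µg/mL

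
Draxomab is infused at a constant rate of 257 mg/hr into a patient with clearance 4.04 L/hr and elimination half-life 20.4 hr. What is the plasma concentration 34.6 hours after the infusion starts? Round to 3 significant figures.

44.0 µg/mL

Css = rate / CL = 257 / 4.04 = 63.61 µg/mL
k = ln 2 / 20.4 = 0.03398 hr⁻¹
C(t) = Css (1 − e^(−kt)) = 63.61 × (1 − e^(−1.176)) = 63.61 × 0.6914 ≈ 44.0 µg/mL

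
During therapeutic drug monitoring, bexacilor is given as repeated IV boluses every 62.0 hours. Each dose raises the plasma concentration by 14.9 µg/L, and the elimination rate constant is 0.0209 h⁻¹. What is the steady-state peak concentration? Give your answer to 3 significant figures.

Fraction remaining after one interval: e^(−kτ) = e^(−0.02090 × 62.0) = 0.2737
R = 1 / (1 − 0.2737) = 1.377
Css,max = 14.9 × 1.377 ≈ 20.5 µg/L

20.5 µg/L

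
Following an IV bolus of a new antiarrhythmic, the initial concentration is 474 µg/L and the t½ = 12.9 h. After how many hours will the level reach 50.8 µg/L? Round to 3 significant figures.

41.6 hours

k = ln 2 / 12.9 = 0.05373 h⁻¹
C(t) = C₀ e^(−kt)  ⇒  t = ln(C₀/C) / k
t = ln(474/50.8) / 0.05373 = 2.233 / 0.05373 ≈ 41.6 hours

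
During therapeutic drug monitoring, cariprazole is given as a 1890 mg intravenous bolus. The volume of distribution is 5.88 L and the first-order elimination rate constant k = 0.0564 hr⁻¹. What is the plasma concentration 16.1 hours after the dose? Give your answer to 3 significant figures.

C₀ = dose / V = 1890 / 5.88 = 321.4 mg/L
C(t) = C₀ e^(−kt) = 321.4 × e^(−0.05640 × 16.1) = 321.4 × e^(−0.9080) = 321.4 × 0.4033 ≈ 130 mg/L

130 mg/L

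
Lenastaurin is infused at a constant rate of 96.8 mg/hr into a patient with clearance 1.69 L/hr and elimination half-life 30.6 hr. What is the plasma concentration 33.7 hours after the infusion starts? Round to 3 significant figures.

30.6 µg/mL

Css = rate / CL = 96.8 / 1.69 = 57.28 µg/mL
k = ln 2 / 30.6 = 0.02265 hr⁻¹
C(t) = Css (1 − e^(−kt)) = 57.28 × (1 − e^(−0.7634)) = 57.28 × 0.5339 ≈ 30.6 µg/mL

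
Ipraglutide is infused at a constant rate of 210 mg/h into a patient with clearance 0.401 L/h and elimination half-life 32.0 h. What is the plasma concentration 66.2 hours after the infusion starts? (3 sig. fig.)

Css = rate / CL = 210 / 0.401 = 523.7 µg/mL
k = ln 2 / 32.0 = 0.02166 h⁻¹
C(t) = Css (1 − e^(−kt)) = 523.7 × (1 − e^(−1.434)) = 523.7 × 0.7616 ≈ 399 µg/mL

399 µg/mL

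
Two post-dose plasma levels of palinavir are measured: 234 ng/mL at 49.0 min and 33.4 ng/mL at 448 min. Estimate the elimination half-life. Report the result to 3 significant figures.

k = ln(C₁/C₂) / (t₂ − t₁) = ln(234/33.4) / (448 − 49.0)
  = 1.947 / 399.0 = 0.004879 min⁻¹
t½ = ln 2 / k = ln 2 / 0.004879 ≈ 142 minutes

142 minutes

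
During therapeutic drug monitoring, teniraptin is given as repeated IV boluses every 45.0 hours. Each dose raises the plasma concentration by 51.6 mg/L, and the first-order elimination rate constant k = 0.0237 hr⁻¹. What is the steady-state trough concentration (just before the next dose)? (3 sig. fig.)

27.1 mg/L

Fraction remaining after one interval: e^(−kτ) = e^(−0.02370 × 45.0) = 0.3442
R = 1 / (1 − 0.3442) = 1.525
Css,max = 51.6 × 1.525 = 78.68 mg/L
Css,min = Css,max × e^(−kτ) = 78.68 × 0.3442 ≈ 27.1 mg/L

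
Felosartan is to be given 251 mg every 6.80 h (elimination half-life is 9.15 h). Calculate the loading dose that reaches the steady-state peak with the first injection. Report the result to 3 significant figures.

623 mg

k = ln 2 / 9.15 = 0.07575 h⁻¹
Accumulation ratio R = 1 / (1 − e^(−kτ)) = 1 / (1 − e^(−0.07575×6.80)) = 1 / (1 − 0.5974) = 2.484
Loading dose = maintenance dose × R = 251 × 2.484 ≈ 623 mg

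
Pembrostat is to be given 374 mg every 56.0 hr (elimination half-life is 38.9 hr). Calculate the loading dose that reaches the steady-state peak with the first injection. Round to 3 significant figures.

592 mg

k = ln 2 / 38.9 = 0.01782 hr⁻¹
Accumulation ratio R = 1 / (1 − e^(−kτ)) = 1 / (1 − e^(−0.01782×56.0)) = 1 / (1 − 0.3687) = 1.584
Loading dose = maintenance dose × R = 374 × 1.584 ≈ 592 mg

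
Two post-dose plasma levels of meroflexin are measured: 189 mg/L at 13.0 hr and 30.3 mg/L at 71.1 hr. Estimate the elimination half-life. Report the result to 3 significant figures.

k = ln(C₁/C₂) / (t₂ − t₁) = ln(189/30.3) / (71.1 − 13.0)
  = 1.831 / 58.10 = 0.03151 hr⁻¹
t½ = ln 2 / k = ln 2 / 0.03151 ≈ 22.0 hours

22.0 hours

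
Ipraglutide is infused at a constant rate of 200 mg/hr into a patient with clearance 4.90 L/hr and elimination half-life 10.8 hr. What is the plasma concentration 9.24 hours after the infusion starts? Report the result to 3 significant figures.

Css = rate / CL = 200 / 4.90 = 40.82 mg/L
k = ln 2 / 10.8 = 0.06418 hr⁻¹
C(t) = Css (1 − e^(−kt)) = 40.82 × (1 − e^(−0.5930)) = 40.82 × 0.4473 ≈ 18.3 mg/L

18.3 mg/L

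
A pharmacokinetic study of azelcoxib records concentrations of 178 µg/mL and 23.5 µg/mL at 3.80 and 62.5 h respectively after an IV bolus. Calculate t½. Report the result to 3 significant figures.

20.1 hours

k = ln(C₁/C₂) / (t₂ − t₁) = ln(178/23.5) / (62.5 − 3.80)
  = 2.025 / 58.70 = 0.03449 h⁻¹
t½ = ln 2 / k = ln 2 / 0.03449 ≈ 20.1 hours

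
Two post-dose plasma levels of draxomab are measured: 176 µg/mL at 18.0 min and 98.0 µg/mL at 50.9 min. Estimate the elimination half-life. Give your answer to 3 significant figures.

k = ln(C₁/C₂) / (t₂ − t₁) = ln(176/98.0) / (50.9 − 18.0)
  = 0.5855 / 32.90 = 0.01780 min⁻¹
t½ = ln 2 / k = ln 2 / 0.01780 ≈ 38.9 minutes

38.9 minutes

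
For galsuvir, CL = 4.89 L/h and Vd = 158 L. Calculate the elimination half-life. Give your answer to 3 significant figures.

22.4 hours

k = CL / V = 4.89 / 158 = 0.03095 h⁻¹
t½ = ln 2 / k = ln 2 / 0.03095 ≈ 22.4 hours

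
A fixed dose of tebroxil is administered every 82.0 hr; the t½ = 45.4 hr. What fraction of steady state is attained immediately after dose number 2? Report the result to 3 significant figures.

0.918

k = ln 2 / 45.4 = 0.01527 hr⁻¹
f_n = 1 − e^(−nkτ) = 1 − e^(−2 × 0.01527 × 82.0) = 1 − e^(−2.504) = 1 − 0.08177 ≈ 0.918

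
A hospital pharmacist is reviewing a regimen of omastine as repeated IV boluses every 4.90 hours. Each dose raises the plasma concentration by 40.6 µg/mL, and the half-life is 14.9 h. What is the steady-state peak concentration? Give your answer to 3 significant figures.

199 µg/mL

k = ln 2 / 14.9 = 0.04652 h⁻¹
Fraction remaining after one interval: e^(−kτ) = e^(−0.04652 × 4.90) = 0.7962
R = 1 / (1 − 0.7962) = 4.906
Css,max = 40.6 × 4.906 ≈ 199 µg/mL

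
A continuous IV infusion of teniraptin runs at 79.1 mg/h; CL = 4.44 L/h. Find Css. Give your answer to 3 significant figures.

17.8 mg/L

Css = infusion rate / CL = 79.1 / 4.44 ≈ 17.8 mg/L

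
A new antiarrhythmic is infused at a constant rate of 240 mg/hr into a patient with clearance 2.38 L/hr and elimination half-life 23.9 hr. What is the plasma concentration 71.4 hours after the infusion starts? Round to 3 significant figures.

Css = rate / CL = 240 / 2.38 = 100.8 mg/L
k = ln 2 / 23.9 = 0.02900 hr⁻¹
C(t) = Css (1 − e^(−kt)) = 100.8 × (1 − e^(−2.071)) = 100.8 × 0.8739 ≈ 88.1 mg/L

88.1 mg/L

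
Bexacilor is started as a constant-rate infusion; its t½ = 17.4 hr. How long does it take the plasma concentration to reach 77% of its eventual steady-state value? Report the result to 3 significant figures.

36.9 hours

k = ln 2 / 17.4 = 0.03984 hr⁻¹
f = 1 − e^(−kt)  ⇒  t = −ln(1 − f) / k
t = −ln(1 − 0.77) / 0.03984 = 1.470 / 0.03984 ≈ 36.9 hours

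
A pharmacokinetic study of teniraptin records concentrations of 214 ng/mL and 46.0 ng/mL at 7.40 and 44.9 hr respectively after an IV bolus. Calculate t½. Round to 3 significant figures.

16.9 hours

k = ln(C₁/C₂) / (t₂ − t₁) = ln(214/46.0) / (44.9 − 7.40)
  = 1.537 / 37.50 = 0.04100 hr⁻¹
t½ = ln 2 / k = ln 2 / 0.04100 ≈ 16.9 hours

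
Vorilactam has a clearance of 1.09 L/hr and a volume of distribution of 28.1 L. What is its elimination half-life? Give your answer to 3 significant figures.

17.9 hours

k = CL / V = 1.09 / 28.1 = 0.03879 hr⁻¹
t½ = ln 2 / k = ln 2 / 0.03879 ≈ 17.9 hours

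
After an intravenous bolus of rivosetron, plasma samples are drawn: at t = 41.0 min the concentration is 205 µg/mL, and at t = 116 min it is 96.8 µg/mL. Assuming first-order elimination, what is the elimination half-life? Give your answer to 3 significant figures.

k = ln(C₁/C₂) / (t₂ − t₁) = ln(205/96.8) / (116 − 41.0)
  = 0.7504 / 75.00 = 0.01000 min⁻¹
t½ = ln 2 / k = ln 2 / 0.01000 ≈ 69.3 minutes

69.3 minutes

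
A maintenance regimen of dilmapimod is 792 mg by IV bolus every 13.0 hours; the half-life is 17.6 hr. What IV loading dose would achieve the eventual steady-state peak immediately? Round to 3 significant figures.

1980 mg

k = ln 2 / 17.6 = 0.03938 hr⁻¹
Accumulation ratio R = 1 / (1 − e^(−kτ)) = 1 / (1 − e^(−0.03938×13.0)) = 1 / (1 − 0.5993) = 2.496
Loading dose = maintenance dose × R = 792 × 2.496 ≈ 1980 mg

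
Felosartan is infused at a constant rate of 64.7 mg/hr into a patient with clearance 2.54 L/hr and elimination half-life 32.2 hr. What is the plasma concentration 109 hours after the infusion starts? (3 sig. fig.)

23.0 µg/mL

Css = rate / CL = 64.7 / 2.54 = 25.47 µg/mL
k = ln 2 / 32.2 = 0.02153 hr⁻¹
C(t) = Css (1 − e^(−kt)) = 25.47 × (1 − e^(−2.346)) = 25.47 × 0.9043 ≈ 23.0 µg/mL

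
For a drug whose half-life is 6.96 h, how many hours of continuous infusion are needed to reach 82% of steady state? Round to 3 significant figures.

17.2 hours

k = ln 2 / 6.96 = 0.09959 h⁻¹
f = 1 − e^(−kt)  ⇒  t = −ln(1 − f) / k
t = −ln(1 − 0.82) / 0.09959 = 1.715 / 0.09959 ≈ 17.2 hours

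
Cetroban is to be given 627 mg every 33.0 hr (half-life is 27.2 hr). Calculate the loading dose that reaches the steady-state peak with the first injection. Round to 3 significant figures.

1100 mg

k = ln 2 / 27.2 = 0.02548 hr⁻¹
Accumulation ratio R = 1 / (1 − e^(−kτ)) = 1 / (1 − e^(−0.02548×33.0)) = 1 / (1 − 0.4313) = 1.758
Loading dose = maintenance dose × R = 627 × 1.758 ≈ 1100 mg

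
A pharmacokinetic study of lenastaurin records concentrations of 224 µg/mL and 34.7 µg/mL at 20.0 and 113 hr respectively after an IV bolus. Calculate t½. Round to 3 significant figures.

34.6 hours

k = ln(C₁/C₂) / (t₂ − t₁) = ln(224/34.7) / (113 − 20.0)
  = 1.865 / 93.00 = 0.02005 hr⁻¹
t½ = ln 2 / k = ln 2 / 0.02005 ≈ 34.6 hours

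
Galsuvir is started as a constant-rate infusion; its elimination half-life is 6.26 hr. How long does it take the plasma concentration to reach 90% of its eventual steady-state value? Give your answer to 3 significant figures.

k = ln 2 / 6.26 = 0.1107 hr⁻¹
f = 1 − e^(−kt)  ⇒  t = −ln(1 − f) / k
t = −ln(1 − 0.9) / 0.1107 = 2.303 / 0.1107 ≈ 20.8 hours

20.8 hours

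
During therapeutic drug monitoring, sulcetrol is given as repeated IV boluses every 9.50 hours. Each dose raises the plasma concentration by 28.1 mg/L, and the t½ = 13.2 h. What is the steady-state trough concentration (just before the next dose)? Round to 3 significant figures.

43.4 mg/L

k = ln 2 / 13.2 = 0.05251 h⁻¹
Fraction remaining after one interval: e^(−kτ) = e^(−0.05251 × 9.50) = 0.6072
R = 1 / (1 − 0.6072) = 2.546
Css,max = 28.1 × 2.546 = 71.54 mg/L
Css,min = Css,max × e^(−kτ) = 71.54 × 0.6072 ≈ 43.4 mg/L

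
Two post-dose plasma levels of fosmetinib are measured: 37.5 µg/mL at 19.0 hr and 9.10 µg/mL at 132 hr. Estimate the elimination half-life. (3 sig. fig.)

k = ln(C₁/C₂) / (t₂ − t₁) = ln(37.5/9.10) / (132 − 19.0)
  = 1.416 / 113.0 = 0.01253 hr⁻¹
t½ = ln 2 / k = ln 2 / 0.01253 ≈ 55.3 hours

55.3 hours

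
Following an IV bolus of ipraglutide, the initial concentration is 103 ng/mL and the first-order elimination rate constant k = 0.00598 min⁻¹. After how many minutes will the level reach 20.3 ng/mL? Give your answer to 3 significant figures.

C(t) = C₀ e^(−kt)  ⇒  t = ln(C₀/C) / k
t = ln(103/20.3) / 0.005980 = 1.624 / 0.005980 ≈ 272 minutes

272 minutes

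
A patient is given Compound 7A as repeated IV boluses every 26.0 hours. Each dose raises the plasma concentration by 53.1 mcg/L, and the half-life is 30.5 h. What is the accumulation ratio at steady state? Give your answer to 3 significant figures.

2.24

k = ln 2 / 30.5 = 0.02273 h⁻¹
Fraction remaining after one interval: e^(−kτ) = e^(−0.02273 × 26.0) = 0.5538
R = 1 / (1 − 0.5538) = 1 / 0.4462 ≈ 2.24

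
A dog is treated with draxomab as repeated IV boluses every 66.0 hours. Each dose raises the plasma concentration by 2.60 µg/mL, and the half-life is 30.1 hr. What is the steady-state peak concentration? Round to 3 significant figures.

3.33 µg/mL

k = ln 2 / 30.1 = 0.02303 hr⁻¹
Fraction remaining after one interval: e^(−kτ) = e^(−0.02303 × 66.0) = 0.2187
R = 1 / (1 − 0.2187) = 1.280
Css,max = 2.60 × 1.280 ≈ 3.33 µg/mL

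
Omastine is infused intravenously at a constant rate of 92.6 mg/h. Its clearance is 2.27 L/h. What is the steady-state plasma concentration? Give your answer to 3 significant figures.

40.8 µg/mL

Css = infusion rate / CL = 92.6 / 2.27 ≈ 40.8 µg/mL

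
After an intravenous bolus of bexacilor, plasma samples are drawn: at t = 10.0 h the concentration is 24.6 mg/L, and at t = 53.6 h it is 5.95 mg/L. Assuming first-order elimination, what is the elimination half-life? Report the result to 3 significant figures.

k = ln(C₁/C₂) / (t₂ − t₁) = ln(24.6/5.95) / (53.6 − 10.0)
  = 1.419 / 43.60 = 0.03255 h⁻¹
t½ = ln 2 / k = ln 2 / 0.03255 ≈ 21.3 hours

21.3 hours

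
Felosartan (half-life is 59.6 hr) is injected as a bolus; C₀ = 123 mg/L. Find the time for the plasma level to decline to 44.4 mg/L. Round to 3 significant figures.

87.6 hours

k = ln 2 / 59.6 = 0.01163 hr⁻¹
C(t) = C₀ e^(−kt)  ⇒  t = ln(C₀/C) / k
t = ln(123/44.4) / 0.01163 = 1.019 / 0.01163 ≈ 87.6 hours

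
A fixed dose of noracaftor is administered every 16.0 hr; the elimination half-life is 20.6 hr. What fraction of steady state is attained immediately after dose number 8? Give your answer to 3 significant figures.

k = ln 2 / 20.6 = 0.03365 hr⁻¹
f_n = 1 − e^(−nkτ) = 1 − e^(−8 × 0.03365 × 16.0) = 1 − e^(−4.307) = 1 − 0.01347 ≈ 0.987

0.987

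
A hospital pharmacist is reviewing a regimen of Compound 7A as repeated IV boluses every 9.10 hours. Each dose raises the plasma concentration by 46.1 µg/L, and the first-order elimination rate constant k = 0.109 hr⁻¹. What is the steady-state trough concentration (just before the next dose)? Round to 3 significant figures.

Fraction remaining after one interval: e^(−kτ) = e^(−0.1090 × 9.10) = 0.3709
R = 1 / (1 − 0.3709) = 1.590
Css,max = 46.1 × 1.590 = 73.28 µg/L
Css,min = Css,max × e^(−kτ) = 73.28 × 0.3709 ≈ 27.2 µg/L

27.2 µg/L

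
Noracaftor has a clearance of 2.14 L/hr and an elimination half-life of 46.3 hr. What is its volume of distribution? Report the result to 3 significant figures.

143 L

k = ln 2 / t½ = ln 2 / 46.3 = 0.01497 hr⁻¹
V = CL / k = 2.14 / 0.01497 ≈ 143 L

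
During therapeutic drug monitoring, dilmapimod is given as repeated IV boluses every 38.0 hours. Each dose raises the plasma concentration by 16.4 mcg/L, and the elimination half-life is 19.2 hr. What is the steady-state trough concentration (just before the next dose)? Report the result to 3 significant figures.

k = ln 2 / 19.2 = 0.03610 hr⁻¹
Fraction remaining after one interval: e^(−kτ) = e^(−0.03610 × 38.0) = 0.2536
R = 1 / (1 − 0.2536) = 1.340
Css,max = 16.4 × 1.340 = 21.97 mcg/L
Css,min = Css,max × e^(−kτ) = 21.97 × 0.2536 ≈ 5.57 mcg/L

5.57 mcg/L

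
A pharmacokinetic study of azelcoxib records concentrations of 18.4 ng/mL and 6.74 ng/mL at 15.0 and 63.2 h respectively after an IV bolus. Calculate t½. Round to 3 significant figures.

33.3 hours

k = ln(C₁/C₂) / (t₂ − t₁) = ln(18.4/6.74) / (63.2 − 15.0)
  = 1.004 / 48.20 = 0.02084 h⁻¹
t½ = ln 2 / k = ln 2 / 0.02084 ≈ 33.3 hours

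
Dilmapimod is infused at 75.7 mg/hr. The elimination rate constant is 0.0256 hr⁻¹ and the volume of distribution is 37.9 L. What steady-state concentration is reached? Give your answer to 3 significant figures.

78.0 µg/mL

CL = k · V = 0.0256 × 37.9 = 0.9702 L/hr
Css = rate / CL = 75.7 / 0.9702 ≈ 78.0 µg/mL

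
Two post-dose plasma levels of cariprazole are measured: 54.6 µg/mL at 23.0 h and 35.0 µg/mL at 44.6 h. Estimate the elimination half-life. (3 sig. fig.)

33.7 hours

k = ln(C₁/C₂) / (t₂ − t₁) = ln(54.6/35.0) / (44.6 − 23.0)
  = 0.4447 / 21.60 = 0.02059 h⁻¹
t½ = ln 2 / k = ln 2 / 0.02059 ≈ 33.7 hours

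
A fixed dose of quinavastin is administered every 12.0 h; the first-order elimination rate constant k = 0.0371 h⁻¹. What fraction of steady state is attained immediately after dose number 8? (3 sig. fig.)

0.972

f_n = 1 − e^(−nkτ) = 1 − e^(−8 × 0.03710 × 12.0) = 1 − e^(−3.562) = 1 − 0.02839 ≈ 0.972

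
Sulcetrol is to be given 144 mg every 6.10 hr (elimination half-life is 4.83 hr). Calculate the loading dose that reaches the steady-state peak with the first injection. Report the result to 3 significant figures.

k = ln 2 / 4.83 = 0.1435 hr⁻¹
Accumulation ratio R = 1 / (1 − e^(−kτ)) = 1 / (1 − e^(−0.1435×6.10)) = 1 / (1 − 0.4167) = 1.714
Loading dose = maintenance dose × R = 144 × 1.714 ≈ 247 mg

247 mg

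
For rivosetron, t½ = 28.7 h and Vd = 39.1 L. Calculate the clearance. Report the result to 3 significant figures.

k = ln 2 / t½ = ln 2 / 28.7 = 0.02415 h⁻¹
CL = k · V = 0.02415 × 39.1 ≈ 0.944 L/h

0.944 L/h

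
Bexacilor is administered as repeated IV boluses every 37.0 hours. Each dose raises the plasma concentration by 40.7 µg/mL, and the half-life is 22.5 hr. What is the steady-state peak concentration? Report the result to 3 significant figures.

59.8 µg/mL

k = ln 2 / 22.5 = 0.03081 hr⁻¹
Fraction remaining after one interval: e^(−kτ) = e^(−0.03081 × 37.0) = 0.3199
R = 1 / (1 − 0.3199) = 1.470
Css,max = 40.7 × 1.470 ≈ 59.8 µg/mL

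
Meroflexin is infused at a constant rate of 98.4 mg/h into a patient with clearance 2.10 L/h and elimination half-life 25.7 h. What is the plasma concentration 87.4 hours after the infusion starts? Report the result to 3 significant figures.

42.4 µg/mL

Css = rate / CL = 98.4 / 2.10 = 46.86 µg/mL
k = ln 2 / 25.7 = 0.02697 h⁻¹
C(t) = Css (1 − e^(−kt)) = 46.86 × (1 − e^(−2.357)) = 46.86 × 0.9053 ≈ 42.4 µg/mL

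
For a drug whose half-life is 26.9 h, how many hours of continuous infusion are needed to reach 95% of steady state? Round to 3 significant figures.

116 hours

k = ln 2 / 26.9 = 0.02577 h⁻¹
f = 1 − e^(−kt)  ⇒  t = −ln(1 − f) / k
t = −ln(1 − 0.95) / 0.02577 = 2.996 / 0.02577 ≈ 116 hours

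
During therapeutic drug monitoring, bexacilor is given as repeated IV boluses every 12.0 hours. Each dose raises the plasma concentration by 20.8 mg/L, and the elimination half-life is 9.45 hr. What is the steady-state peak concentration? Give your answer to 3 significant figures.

k = ln 2 / 9.45 = 0.07335 hr⁻¹
Fraction remaining after one interval: e^(−kτ) = e^(−0.07335 × 12.0) = 0.4147
R = 1 / (1 − 0.4147) = 1.709
Css,max = 20.8 × 1.709 ≈ 35.5 mg/L

35.5 mg/L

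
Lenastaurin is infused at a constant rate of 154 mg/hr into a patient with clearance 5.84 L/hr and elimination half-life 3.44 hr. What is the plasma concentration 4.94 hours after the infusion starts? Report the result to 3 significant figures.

Css = rate / CL = 154 / 5.84 = 26.37 mg/L
k = ln 2 / 3.44 = 0.2015 hr⁻¹
C(t) = Css (1 − e^(−kt)) = 26.37 × (1 − e^(−0.9954)) = 26.37 × 0.6304 ≈ 16.6 mg/L

16.6 mg/L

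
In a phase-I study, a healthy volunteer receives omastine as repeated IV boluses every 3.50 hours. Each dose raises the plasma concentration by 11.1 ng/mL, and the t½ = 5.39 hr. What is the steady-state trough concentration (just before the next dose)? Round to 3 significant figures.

k = ln 2 / 5.39 = 0.1286 hr⁻¹
Fraction remaining after one interval: e^(−kτ) = e^(−0.1286 × 3.50) = 0.6376
R = 1 / (1 − 0.6376) = 2.759
Css,max = 11.1 × 2.759 = 30.63 ng/mL
Css,min = Css,max × e^(−kτ) = 30.63 × 0.6376 ≈ 19.5 ng/mL

19.5 ng/mL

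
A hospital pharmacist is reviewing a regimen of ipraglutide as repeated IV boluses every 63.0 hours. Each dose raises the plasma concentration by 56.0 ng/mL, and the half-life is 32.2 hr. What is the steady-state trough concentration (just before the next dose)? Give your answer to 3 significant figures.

k = ln 2 / 32.2 = 0.02153 hr⁻¹
Fraction remaining after one interval: e^(−kτ) = e^(−0.02153 × 63.0) = 0.2576
R = 1 / (1 − 0.2576) = 1.347
Css,max = 56.0 × 1.347 = 75.44 ng/mL
Css,min = Css,max × e^(−kτ) = 75.44 × 0.2576 ≈ 19.4 ng/mL

19.4 ng/mL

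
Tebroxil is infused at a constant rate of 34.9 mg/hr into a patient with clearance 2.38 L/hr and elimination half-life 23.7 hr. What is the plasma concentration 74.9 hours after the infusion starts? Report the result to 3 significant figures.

13.0 mg/L

Css = rate / CL = 34.9 / 2.38 = 14.66 mg/L
k = ln 2 / 23.7 = 0.02925 hr⁻¹
C(t) = Css (1 − e^(−kt)) = 14.66 × (1 − e^(−2.191)) = 14.66 × 0.8881 ≈ 13.0 mg/L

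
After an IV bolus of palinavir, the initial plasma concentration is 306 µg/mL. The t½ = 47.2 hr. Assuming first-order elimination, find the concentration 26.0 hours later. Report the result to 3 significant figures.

209 µg/mL

k = ln 2 / 47.2 = 0.01469 hr⁻¹
C(t) = C₀ e^(−kt) = 306 × e^(−0.01469 × 26.0) = 306 × e^(−0.3818) = 306 × 0.6826 ≈ 209 µg/mL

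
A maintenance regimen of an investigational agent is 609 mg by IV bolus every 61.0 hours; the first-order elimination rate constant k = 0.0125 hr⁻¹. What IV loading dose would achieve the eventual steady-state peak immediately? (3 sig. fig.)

1140 mg

Accumulation ratio R = 1 / (1 − e^(−kτ)) = 1 / (1 − e^(−0.01250×61.0)) = 1 / (1 − 0.4665) = 1.874
Loading dose = maintenance dose × R = 609 × 1.874 ≈ 1140 mg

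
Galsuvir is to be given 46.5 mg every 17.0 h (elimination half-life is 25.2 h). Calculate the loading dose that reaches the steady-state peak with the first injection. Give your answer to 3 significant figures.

k = ln 2 / 25.2 = 0.02751 h⁻¹
Accumulation ratio R = 1 / (1 − e^(−kτ)) = 1 / (1 − e^(−0.02751×17.0)) = 1 / (1 − 0.6265) = 2.677
Loading dose = maintenance dose × R = 46.5 × 2.677 ≈ 124 mg

124 mg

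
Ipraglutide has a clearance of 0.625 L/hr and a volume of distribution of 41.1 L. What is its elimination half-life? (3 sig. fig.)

45.6 hours

k = CL / V = 0.625 / 41.1 = 0.01521 hr⁻¹
t½ = ln 2 / k = ln 2 / 0.01521 ≈ 45.6 hours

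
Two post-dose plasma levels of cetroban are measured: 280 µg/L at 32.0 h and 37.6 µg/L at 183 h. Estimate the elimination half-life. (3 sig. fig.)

k = ln(C₁/C₂) / (t₂ − t₁) = ln(280/37.6) / (183 − 32.0)
  = 2.008 / 151.0 = 0.01330 h⁻¹
t½ = ln 2 / k = ln 2 / 0.01330 ≈ 52.1 hours

52.1 hours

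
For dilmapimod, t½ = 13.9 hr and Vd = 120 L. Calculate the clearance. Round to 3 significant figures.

k = ln 2 / t½ = ln 2 / 13.9 = 0.04987 hr⁻¹
CL = k · V = 0.04987 × 120 ≈ 5.98 L/hr

5.98 L/hr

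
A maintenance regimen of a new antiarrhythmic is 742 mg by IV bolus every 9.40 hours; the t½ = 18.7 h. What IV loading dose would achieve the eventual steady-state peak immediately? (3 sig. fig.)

2520 mg

k = ln 2 / 18.7 = 0.03707 h⁻¹
Accumulation ratio R = 1 / (1 − e^(−kτ)) = 1 / (1 − e^(−0.03707×9.40)) = 1 / (1 − 0.7058) = 3.399
Loading dose = maintenance dose × R = 742 × 3.399 ≈ 2520 mg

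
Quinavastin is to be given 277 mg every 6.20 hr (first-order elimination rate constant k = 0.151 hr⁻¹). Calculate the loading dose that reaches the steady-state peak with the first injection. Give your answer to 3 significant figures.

Accumulation ratio R = 1 / (1 − e^(−kτ)) = 1 / (1 − e^(−0.1510×6.20)) = 1 / (1 − 0.3921) = 1.645
Loading dose = maintenance dose × R = 277 × 1.645 ≈ 456 mg

456 mg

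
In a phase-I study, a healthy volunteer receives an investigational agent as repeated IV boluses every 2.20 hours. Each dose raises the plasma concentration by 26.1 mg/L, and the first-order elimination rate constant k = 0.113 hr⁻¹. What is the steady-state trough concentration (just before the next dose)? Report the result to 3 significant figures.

Fraction remaining after one interval: e^(−kτ) = e^(−0.1130 × 2.20) = 0.7799
R = 1 / (1 − 0.7799) = 4.543
Css,max = 26.1 × 4.543 = 118.6 mg/L
Css,min = Css,max × e^(−kτ) = 118.6 × 0.7799 ≈ 92.5 mg/L

92.5 mg/L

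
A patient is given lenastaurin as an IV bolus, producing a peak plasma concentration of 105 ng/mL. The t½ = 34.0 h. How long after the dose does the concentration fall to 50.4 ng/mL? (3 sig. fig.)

36.0 hours

k = ln 2 / 34.0 = 0.02039 h⁻¹
C(t) = C₀ e^(−kt)  ⇒  t = ln(C₀/C) / k
t = ln(105/50.4) / 0.02039 = 0.7340 / 0.02039 ≈ 36.0 hours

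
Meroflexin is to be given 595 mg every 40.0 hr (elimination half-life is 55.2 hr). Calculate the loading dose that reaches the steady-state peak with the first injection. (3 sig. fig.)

1510 mg

k = ln 2 / 55.2 = 0.01256 hr⁻¹
Accumulation ratio R = 1 / (1 − e^(−kτ)) = 1 / (1 − e^(−0.01256×40.0)) = 1 / (1 − 0.6051) = 2.533
Loading dose = maintenance dose × R = 595 × 2.533 ≈ 1510 mg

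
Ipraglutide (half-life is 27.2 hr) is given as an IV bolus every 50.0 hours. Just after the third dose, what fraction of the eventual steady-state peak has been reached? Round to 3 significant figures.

0.978

k = ln 2 / 27.2 = 0.02548 hr⁻¹
f_n = 1 − e^(−nkτ) = 1 − e^(−3 × 0.02548 × 50.0) = 1 − e^(−3.823) = 1 − 0.02187 ≈ 0.978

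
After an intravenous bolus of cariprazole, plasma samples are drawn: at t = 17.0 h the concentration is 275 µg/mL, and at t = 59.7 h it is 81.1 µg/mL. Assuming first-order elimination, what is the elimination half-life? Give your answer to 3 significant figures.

k = ln(C₁/C₂) / (t₂ − t₁) = ln(275/81.1) / (59.7 − 17.0)
  = 1.221 / 42.70 = 0.02860 h⁻¹
t½ = ln 2 / k = ln 2 / 0.02860 ≈ 24.2 hours

24.2 hours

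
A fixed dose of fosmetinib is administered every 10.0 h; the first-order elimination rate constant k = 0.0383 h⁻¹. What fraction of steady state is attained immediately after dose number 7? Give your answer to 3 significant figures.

0.932

f_n = 1 − e^(−nkτ) = 1 − e^(−7 × 0.03830 × 10.0) = 1 − e^(−2.681) = 1 − 0.06849 ≈ 0.932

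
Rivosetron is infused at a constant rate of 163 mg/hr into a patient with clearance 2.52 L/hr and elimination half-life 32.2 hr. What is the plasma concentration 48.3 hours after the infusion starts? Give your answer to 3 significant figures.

Css = rate / CL = 163 / 2.52 = 64.68 µg/mL
k = ln 2 / 32.2 = 0.02153 hr⁻¹
C(t) = Css (1 − e^(−kt)) = 64.68 × (1 − e^(−1.040)) = 64.68 × 0.6464 ≈ 41.8 µg/mL

41.8 µg/mL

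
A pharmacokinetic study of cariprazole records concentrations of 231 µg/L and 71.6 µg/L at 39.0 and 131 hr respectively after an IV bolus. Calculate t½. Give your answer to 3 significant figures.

54.4 hours

k = ln(C₁/C₂) / (t₂ − t₁) = ln(231/71.6) / (131 − 39.0)
  = 1.171 / 92.00 = 0.01273 hr⁻¹
t½ = ln 2 / k = ln 2 / 0.01273 ≈ 54.4 hours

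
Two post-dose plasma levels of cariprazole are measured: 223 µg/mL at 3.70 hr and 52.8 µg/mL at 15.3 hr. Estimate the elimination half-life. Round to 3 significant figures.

k = ln(C₁/C₂) / (t₂ − t₁) = ln(223/52.8) / (15.3 − 3.70)
  = 1.441 / 11.60 = 0.1242 hr⁻¹
t½ = ln 2 / k = ln 2 / 0.1242 ≈ 5.58 hours

5.58 hours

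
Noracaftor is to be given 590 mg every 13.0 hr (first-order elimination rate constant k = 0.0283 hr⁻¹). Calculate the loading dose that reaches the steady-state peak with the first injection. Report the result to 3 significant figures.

1920 mg

Accumulation ratio R = 1 / (1 − e^(−kτ)) = 1 / (1 − e^(−0.02830×13.0)) = 1 / (1 − 0.6922) = 3.249
Loading dose = maintenance dose × R = 590 × 3.249 ≈ 1920 mg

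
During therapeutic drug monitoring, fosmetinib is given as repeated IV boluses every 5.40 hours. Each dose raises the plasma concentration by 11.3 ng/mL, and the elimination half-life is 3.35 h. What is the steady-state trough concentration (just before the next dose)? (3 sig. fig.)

5.49 ng/mL

k = ln 2 / 3.35 = 0.2069 h⁻¹
Fraction remaining after one interval: e^(−kτ) = e^(−0.2069 × 5.40) = 0.3272
R = 1 / (1 − 0.3272) = 1.486
Css,max = 11.3 × 1.486 = 16.79 ng/mL
Css,min = Css,max × e^(−kτ) = 16.79 × 0.3272 ≈ 5.49 ng/mL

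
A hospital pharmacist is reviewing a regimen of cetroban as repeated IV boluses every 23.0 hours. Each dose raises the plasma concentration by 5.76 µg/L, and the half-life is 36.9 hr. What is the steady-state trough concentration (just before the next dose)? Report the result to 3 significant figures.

10.7 µg/L

k = ln 2 / 36.9 = 0.01878 hr⁻¹
Fraction remaining after one interval: e^(−kτ) = e^(−0.01878 × 23.0) = 0.6492
R = 1 / (1 − 0.6492) = 2.850
Css,max = 5.76 × 2.850 = 16.42 µg/L
Css,min = Css,max × e^(−kτ) = 16.42 × 0.6492 ≈ 10.7 µg/L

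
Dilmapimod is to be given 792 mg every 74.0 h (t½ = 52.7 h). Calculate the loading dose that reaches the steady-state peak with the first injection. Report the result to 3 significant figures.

k = ln 2 / 52.7 = 0.01315 h⁻¹
Accumulation ratio R = 1 / (1 − e^(−kτ)) = 1 / (1 − e^(−0.01315×74.0)) = 1 / (1 − 0.3778) = 1.607
Loading dose = maintenance dose × R = 792 × 1.607 ≈ 1270 mg

1270 mg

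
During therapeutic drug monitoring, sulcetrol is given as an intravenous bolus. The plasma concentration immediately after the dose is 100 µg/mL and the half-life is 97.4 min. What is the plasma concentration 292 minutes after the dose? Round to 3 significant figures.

k = ln 2 / 97.4 = 0.007117 min⁻¹
C(t) = C₀ e^(−kt) = 100 × e^(−0.007117 × 292) = 100 × e^(−2.078) = 100 × 0.1252 ≈ 12.5 µg/mL

12.5 µg/mL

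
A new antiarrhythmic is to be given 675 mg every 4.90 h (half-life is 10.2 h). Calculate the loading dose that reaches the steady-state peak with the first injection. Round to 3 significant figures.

2380 mg

k = ln 2 / 10.2 = 0.06796 h⁻¹
Accumulation ratio R = 1 / (1 − e^(−kτ)) = 1 / (1 − e^(−0.06796×4.90)) = 1 / (1 − 0.7168) = 3.531
Loading dose = maintenance dose × R = 675 × 3.531 ≈ 2380 mg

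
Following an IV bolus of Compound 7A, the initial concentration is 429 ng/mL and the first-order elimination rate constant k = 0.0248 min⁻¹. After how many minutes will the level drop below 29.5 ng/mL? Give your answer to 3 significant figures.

108 minutes

C(t) = C₀ e^(−kt)  ⇒  t = ln(C₀/C) / k
t = ln(429/29.5) / 0.02480 = 2.677 / 0.02480 ≈ 108 minutes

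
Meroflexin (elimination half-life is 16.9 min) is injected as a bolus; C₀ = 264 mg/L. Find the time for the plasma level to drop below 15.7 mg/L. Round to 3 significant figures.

k = ln 2 / 16.9 = 0.04101 min⁻¹
C(t) = C₀ e^(−kt)  ⇒  t = ln(C₀/C) / k
t = ln(264/15.7) / 0.04101 = 2.822 / 0.04101 ≈ 68.8 minutes

68.8 minutes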